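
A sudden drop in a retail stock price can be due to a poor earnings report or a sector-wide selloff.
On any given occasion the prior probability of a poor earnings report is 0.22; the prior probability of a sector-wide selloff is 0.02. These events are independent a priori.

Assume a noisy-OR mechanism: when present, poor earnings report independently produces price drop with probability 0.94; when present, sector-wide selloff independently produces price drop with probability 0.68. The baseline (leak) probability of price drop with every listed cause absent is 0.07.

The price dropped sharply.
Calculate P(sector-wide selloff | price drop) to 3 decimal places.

Under noisy-OR, P(price drop | causes) = 1 − (1−0.07)·∏(1−qᵢ) over the active causes.
Enumerate the 4 (poor earnings report, sector-wide selloff) configurations and weight by the priors:
  P(price drop) = 0.07·0.78·0.98 + 0.7024·0.78·0.02 + 0.9442·0.22·0.98 + 0.982144·0.22·0.02
        = 0.053508 + 0.010957 + 0.203570 + 0.004321 = 0.272356
Keeping only the sector-wide selloff-present terms gives 0.015278, so
  P(sector-wide selloff | price drop) = 0.015278 / 0.272356 ≈ 0.056

P(sector-wide selloff | price drop) ≈ 0.056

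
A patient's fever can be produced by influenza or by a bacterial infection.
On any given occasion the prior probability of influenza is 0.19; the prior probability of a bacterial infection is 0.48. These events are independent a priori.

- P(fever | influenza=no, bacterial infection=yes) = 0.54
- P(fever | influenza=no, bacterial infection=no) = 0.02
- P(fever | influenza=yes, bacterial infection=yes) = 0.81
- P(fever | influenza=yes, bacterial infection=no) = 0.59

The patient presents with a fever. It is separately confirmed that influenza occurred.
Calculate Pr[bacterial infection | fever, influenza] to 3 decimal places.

Pr[bacterial infection | fever, influenza] ≈ 0.559

P(fever | influenza) = 0.59×0.52 + 0.81×0.48 = 0.306800 + 0.388800 = 0.695600
The bacterial infection-present share is 0.81×0.48 = 0.388800.
Hence the posterior is 0.388800/0.695600 ≈ 0.559.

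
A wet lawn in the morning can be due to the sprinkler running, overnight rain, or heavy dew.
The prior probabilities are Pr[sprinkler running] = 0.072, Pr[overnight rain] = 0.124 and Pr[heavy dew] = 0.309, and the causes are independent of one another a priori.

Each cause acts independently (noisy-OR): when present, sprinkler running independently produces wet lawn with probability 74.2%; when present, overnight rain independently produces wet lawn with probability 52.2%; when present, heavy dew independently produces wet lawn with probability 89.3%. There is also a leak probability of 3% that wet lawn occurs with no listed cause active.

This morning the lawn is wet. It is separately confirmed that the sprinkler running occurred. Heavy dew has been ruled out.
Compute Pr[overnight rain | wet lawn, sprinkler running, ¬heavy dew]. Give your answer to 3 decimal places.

Under noisy-OR, P(wet lawn | causes) = 1 − (1−0.03)·∏(1−qᵢ) over the active causes.
For the numerator, keep only overnight rain=true terms: 0.880376*0.124 = 0.109167
Normalizer over all consistent configurations: 0.74974*0.876 + 0.880376*0.124 = 0.765939
Posterior = 0.109167 / 0.765939 ≈ 0.143

Pr[overnight rain | wet lawn, sprinkler running, ¬heavy dew] ≈ 0.143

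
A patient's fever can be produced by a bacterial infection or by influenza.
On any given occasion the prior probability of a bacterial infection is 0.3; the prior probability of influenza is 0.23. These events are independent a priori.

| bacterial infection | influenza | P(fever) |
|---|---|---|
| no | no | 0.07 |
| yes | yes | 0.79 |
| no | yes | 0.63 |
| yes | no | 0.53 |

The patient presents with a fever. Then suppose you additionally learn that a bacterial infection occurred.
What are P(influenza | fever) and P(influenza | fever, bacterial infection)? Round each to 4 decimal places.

P(fever) = 0.07×0.7×0.77 + 0.63×0.7×0.23 + 0.53×0.3×0.77 + 0.79×0.3×0.23 = 0.037730 + 0.101430 + 0.122430 + 0.054510 = 0.316100
Of this, 0.155940 comes from 0.101430 + 0.054510 (the influenza=true cases).
So P(influenza | fever) = 0.155940/0.316100 ≈ 0.4933.

Now also conditioning on bacterial infection=true:
Weight on influenza=true, given the evidence: 0.79*0.23 = 0.181700
The normalizing constant is 0.53*0.77 + 0.79*0.23 = 0.589800
P(influenza | fever, bacterial infection) = 0.181700/0.589800 ≈ 0.3081
The drop from 0.4933 to 0.3081 is the explaining-away (discounting) effect.

P(influenza | fever) ≈ 0.4933; P(influenza | fever, bacterial infection) ≈ 0.3081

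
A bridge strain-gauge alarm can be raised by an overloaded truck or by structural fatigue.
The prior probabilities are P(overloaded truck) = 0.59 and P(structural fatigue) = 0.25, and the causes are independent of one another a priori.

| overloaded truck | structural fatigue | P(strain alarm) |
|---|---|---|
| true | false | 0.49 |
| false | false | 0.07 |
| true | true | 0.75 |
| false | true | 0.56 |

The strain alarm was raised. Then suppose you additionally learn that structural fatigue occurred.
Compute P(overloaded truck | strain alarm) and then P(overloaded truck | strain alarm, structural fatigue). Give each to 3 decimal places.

P(overloaded truck | strain alarm) ≈ 0.806; P(overloaded truck | strain alarm, structural fatigue) ≈ 0.658

P(strain alarm) = 0.07·0.41·0.75 + 0.56·0.41·0.25 + 0.49·0.59·0.75 + 0.75·0.59·0.25 = 0.021525 + 0.057400 + 0.216825 + 0.110625 = 0.406375
Restricting to configurations with overloaded truck present: 0.216825 + 0.110625 = 0.327450.
So P(overloaded truck | strain alarm) = 0.327450/0.406375 ≈ 0.806.

Now condition on the additional information:
P(strain alarm | structural fatigue) = 0.56×0.41 + 0.75×0.59 = 0.229600 + 0.442500 = 0.672100
Of this, 0.442500 comes from 0.75×0.59 (the overloaded truck=true cases).
So P(overloaded truck | strain alarm, structural fatigue) = 0.442500/0.672100 ≈ 0.658.
The drop from 0.806 to 0.658 is the explaining-away (discounting) effect.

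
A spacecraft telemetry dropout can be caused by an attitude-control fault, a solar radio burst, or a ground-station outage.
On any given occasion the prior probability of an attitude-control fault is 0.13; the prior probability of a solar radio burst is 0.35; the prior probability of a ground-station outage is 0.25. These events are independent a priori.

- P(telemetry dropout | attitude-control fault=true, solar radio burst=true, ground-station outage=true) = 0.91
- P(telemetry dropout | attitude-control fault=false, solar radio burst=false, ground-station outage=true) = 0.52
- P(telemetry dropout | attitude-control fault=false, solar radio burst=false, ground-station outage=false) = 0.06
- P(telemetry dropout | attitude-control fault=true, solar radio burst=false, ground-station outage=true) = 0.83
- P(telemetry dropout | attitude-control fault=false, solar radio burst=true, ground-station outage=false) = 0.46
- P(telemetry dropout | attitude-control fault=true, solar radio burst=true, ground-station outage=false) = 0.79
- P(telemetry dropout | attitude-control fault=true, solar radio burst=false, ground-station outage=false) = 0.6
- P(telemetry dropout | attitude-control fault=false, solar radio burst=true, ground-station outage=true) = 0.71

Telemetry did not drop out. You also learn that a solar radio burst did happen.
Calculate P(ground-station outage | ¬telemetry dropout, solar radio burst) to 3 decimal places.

By total probability over the 4 (attitude-control fault, ground-station outage) configurations:
  P(¬telemetry dropout | solar radio burst) = 0.54·0.87·0.75 + 0.29·0.87·0.25 + 0.21·0.13·0.75 + 0.09·0.13·0.25
        = 0.352350 + 0.063075 + 0.020475 + 0.002925 = 0.438825
The terms with ground-station outage present sum to 0.066000, so
  P(ground-station outage | ¬telemetry dropout, solar radio burst) = 0.066000 / 0.438825 ≈ 0.150

P(ground-station outage | ¬telemetry dropout, solar radio burst) ≈ 0.150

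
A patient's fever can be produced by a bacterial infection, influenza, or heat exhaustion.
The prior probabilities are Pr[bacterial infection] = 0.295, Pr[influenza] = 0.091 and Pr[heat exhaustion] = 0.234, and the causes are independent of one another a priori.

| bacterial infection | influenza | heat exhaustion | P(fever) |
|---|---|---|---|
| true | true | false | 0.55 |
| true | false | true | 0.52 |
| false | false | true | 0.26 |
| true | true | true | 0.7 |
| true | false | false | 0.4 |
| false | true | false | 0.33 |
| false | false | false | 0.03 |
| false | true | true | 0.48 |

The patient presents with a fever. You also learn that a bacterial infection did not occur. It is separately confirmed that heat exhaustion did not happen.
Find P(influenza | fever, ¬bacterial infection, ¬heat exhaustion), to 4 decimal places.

P(influenza | fever, ¬bacterial infection, ¬heat exhaustion) ≈ 0.5241

P(fever | ¬bacterial infection, ¬heat exhaustion) = 0.03×0.909 + 0.33×0.091 = 0.027270 + 0.030030 = 0.057300
The influenza-present share is 0.33×0.091 = 0.030030.
Hence the posterior is 0.030030/0.057300 ≈ 0.5241.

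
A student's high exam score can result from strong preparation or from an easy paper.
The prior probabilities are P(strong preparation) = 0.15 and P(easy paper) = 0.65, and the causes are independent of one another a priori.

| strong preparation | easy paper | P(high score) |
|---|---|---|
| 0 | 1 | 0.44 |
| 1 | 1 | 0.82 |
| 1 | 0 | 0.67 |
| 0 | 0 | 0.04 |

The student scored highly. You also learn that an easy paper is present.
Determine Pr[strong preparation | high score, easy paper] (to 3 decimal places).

P(high score | easy paper) = 0.44*0.85 + 0.82*0.15 = 0.374000 + 0.123000 = 0.497000
The strong preparation-present share is 0.82*0.15 = 0.123000.
Hence the posterior is 0.123000/0.497000 ≈ 0.247.

Pr[strong preparation | high score, easy paper] ≈ 0.247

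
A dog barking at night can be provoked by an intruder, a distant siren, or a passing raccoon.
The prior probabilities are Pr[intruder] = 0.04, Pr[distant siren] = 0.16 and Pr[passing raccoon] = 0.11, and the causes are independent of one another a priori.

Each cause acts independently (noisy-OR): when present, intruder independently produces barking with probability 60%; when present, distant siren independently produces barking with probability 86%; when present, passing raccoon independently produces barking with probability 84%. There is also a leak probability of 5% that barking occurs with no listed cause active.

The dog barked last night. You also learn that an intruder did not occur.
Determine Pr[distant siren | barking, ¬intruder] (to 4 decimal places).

Pr[distant siren | barking, ¬intruder] ≈ 0.5487

Under noisy-OR, P(barking | causes) = 1 − (1−0.05)·∏(1−qᵢ) over the active causes.
Enumerate the 4 (distant siren, passing raccoon) configurations and weight by the priors:
  P(barking | ¬intruder) = 0.05*0.84*0.89 + 0.848*0.84*0.11 + 0.867*0.16*0.89 + 0.97872*0.16*0.11
        = 0.037380 + 0.078355 + 0.123461 + 0.017225 = 0.256421
Keeping only the distant siren-present terms gives 0.140686, so
  P(distant siren | barking, ¬intruder) = 0.140686 / 0.256421 ≈ 0.5487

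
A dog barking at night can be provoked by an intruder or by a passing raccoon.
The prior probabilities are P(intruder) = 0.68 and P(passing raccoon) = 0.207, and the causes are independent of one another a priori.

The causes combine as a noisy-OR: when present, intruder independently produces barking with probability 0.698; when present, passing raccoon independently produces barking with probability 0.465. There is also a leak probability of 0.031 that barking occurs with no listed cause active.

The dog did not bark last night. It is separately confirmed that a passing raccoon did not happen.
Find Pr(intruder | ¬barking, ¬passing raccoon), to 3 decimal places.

Pr(intruder | ¬barking, ¬passing raccoon) ≈ 0.391

Under noisy-OR, P(barking | causes) = 1 − (1−0.031)·∏(1−qᵢ) over the active causes.
Enumerate both values of intruder and weight by the priors:
  P(¬barking | ¬passing raccoon) = 0.969*0.32 + 0.292638*0.68
        = 0.310080 + 0.198994 = 0.509074
Configurations with intruder contribute 0.198994, so
  P(intruder | ¬barking, ¬passing raccoon) = 0.198994 / 0.509074 ≈ 0.391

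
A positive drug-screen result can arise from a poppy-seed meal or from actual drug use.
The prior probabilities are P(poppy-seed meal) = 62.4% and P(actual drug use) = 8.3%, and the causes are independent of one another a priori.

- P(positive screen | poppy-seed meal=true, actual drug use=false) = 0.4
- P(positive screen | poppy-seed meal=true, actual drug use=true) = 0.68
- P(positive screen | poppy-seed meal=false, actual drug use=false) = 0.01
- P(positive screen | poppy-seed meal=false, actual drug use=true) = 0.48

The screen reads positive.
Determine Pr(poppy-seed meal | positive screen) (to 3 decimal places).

P(positive screen) = 0.01*0.376*0.917 + 0.48*0.376*0.083 + 0.4*0.624*0.917 + 0.68*0.624*0.083 = 0.003448 + 0.014980 + 0.228883 + 0.035219 = 0.282530
Restricting to configurations with poppy-seed meal present: 0.228883 + 0.035219 = 0.264102.
Hence the posterior is 0.264102/0.282530 ≈ 0.935.

Pr(poppy-seed meal | positive screen) ≈ 0.935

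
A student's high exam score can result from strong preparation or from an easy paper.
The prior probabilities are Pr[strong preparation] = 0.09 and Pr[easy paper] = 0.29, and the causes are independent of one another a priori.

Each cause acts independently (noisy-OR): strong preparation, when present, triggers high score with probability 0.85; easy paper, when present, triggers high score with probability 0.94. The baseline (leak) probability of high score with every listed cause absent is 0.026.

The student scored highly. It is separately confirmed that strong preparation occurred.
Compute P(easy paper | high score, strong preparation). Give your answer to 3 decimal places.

P(easy paper | high score, strong preparation) ≈ 0.322

Under noisy-OR, P(high score | causes) = 1 − (1−0.026)·∏(1−qᵢ) over the active causes.
Numerator (weight on configurations with easy paper): 0.991234×0.29 = 0.287458
Normalizer over all consistent configurations: 0.8539×0.71 + 0.991234×0.29 = 0.893727
P(easy paper | high score, strong preparation) = 0.287458/0.893727 ≈ 0.322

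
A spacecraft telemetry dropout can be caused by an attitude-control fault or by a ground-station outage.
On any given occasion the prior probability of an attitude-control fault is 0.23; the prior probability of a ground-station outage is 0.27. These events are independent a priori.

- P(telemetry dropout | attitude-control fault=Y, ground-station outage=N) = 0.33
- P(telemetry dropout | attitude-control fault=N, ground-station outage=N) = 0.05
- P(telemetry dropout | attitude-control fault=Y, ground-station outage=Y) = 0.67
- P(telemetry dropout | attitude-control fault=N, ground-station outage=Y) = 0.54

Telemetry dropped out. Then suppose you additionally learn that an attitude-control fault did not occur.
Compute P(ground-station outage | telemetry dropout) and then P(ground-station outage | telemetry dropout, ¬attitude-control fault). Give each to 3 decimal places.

P(ground-station outage | telemetry dropout) ≈ 0.648; P(ground-station outage | telemetry dropout, ¬attitude-control fault) ≈ 0.800

Sum P(telemetry dropout|·) weighted by the priors over the 4 (attitude-control fault, ground-station outage) configurations:
  P(telemetry dropout) = 0.05·0.77·0.73 + 0.54·0.77·0.27 + 0.33·0.23·0.73 + 0.67·0.23·0.27
        = 0.028105 + 0.112266 + 0.055407 + 0.041607 = 0.237385
Configurations with ground-station outage contribute 0.153873, so
  P(ground-station outage | telemetry dropout) = 0.153873 / 0.237385 ≈ 0.648

With the extra evidence:
For the numerator, keep only ground-station outage=true terms: 0.54·0.27 = 0.145800
Normalizer over all consistent configurations: 0.05·0.73 + 0.54·0.27 = 0.182300
Posterior = 0.145800 / 0.182300 ≈ 0.800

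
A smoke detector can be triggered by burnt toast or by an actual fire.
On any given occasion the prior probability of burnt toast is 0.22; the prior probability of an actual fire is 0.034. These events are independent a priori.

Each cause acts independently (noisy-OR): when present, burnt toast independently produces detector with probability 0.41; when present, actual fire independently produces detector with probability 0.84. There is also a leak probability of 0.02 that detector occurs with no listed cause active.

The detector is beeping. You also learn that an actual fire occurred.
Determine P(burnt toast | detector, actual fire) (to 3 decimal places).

P(burnt toast | detector, actual fire) ≈ 0.233

Under noisy-OR, P(detector | causes) = 1 − (1−0.02)·∏(1−qᵢ) over the active causes.
P(detector | actual fire) = 0.8432·0.78 + 0.907488·0.22 = 0.657696 + 0.199647 = 0.857343
Restricting to configurations with burnt toast present: 0.907488·0.22 = 0.199647.
So P(burnt toast | detector, actual fire) = 0.199647/0.857343 ≈ 0.233.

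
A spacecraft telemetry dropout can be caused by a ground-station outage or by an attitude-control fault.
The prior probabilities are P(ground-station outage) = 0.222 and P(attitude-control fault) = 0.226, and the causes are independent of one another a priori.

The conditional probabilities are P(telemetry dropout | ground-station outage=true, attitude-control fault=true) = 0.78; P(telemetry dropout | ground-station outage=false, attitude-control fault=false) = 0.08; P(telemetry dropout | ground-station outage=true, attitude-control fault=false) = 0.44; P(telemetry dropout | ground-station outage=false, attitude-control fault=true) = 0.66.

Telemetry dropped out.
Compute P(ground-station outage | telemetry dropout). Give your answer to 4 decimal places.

P(ground-station outage | telemetry dropout) ≈ 0.4113

For the numerator, keep only ground-station outage=true terms: 0.075604 + 0.039134 = 0.114738
Normalizer over all consistent configurations: 0.08·0.778·0.774 + 0.66·0.778·0.226 + 0.44·0.222·0.774 + 0.78·0.222·0.226 = 0.278958
Posterior = 0.114738 / 0.278958 ≈ 0.4113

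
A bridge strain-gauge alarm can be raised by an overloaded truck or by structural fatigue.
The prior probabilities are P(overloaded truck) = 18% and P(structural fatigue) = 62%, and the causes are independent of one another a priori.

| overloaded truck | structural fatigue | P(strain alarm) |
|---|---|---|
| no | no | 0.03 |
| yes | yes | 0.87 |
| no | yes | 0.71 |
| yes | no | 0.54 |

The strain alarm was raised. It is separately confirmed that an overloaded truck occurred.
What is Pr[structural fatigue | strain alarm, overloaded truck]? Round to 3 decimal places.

Pr[structural fatigue | strain alarm, overloaded truck] ≈ 0.724

P(strain alarm | overloaded truck) = 0.54*0.38 + 0.87*0.62 = 0.205200 + 0.539400 = 0.744600
Of this, 0.539400 comes from 0.87*0.62 (the structural fatigue=true cases).
P(structural fatigue | strain alarm, overloaded truck) = 0.539400 / 0.744600 ≈ 0.724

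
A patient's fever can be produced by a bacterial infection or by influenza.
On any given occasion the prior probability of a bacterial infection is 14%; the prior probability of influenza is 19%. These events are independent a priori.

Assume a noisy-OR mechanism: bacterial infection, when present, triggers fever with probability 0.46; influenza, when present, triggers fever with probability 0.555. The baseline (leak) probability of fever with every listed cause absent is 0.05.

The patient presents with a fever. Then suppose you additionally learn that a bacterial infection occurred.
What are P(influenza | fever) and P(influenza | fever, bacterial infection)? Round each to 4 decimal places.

Under noisy-OR, P(fever | causes) = 1 − (1−0.05)·∏(1−qᵢ) over the active causes.
P(fever) = 0.05·0.86·0.81 + 0.57725·0.86·0.19 + 0.487·0.14·0.81 + 0.771715·0.14·0.19 = 0.034830 + 0.094323 + 0.055226 + 0.020528 = 0.204907
The influenza-present share is 0.094323 + 0.020528 = 0.114851.
P(influenza | fever) = 0.114851 / 0.204907 ≈ 0.5605

With the extra evidence:
P(fever | bacterial infection) = 0.487·0.81 + 0.771715·0.19 = 0.394470 + 0.146626 = 0.541096
Of this, 0.146626 comes from 0.771715·0.19 (the influenza=true cases).
Hence the posterior is 0.146626/0.541096 ≈ 0.2710.

P(influenza | fever) ≈ 0.5605; P(influenza | fever, bacterial infection) ≈ 0.2710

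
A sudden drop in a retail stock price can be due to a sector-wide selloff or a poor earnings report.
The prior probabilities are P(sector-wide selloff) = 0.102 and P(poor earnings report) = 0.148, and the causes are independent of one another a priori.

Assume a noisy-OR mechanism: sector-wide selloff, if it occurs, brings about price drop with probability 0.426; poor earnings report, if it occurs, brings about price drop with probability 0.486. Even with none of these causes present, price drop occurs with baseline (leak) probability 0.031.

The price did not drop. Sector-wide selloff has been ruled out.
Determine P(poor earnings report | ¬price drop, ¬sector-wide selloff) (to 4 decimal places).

P(poor earnings report | ¬price drop, ¬sector-wide selloff) ≈ 0.0820

Under noisy-OR, P(price drop | causes) = 1 − (1−0.031)·∏(1−qᵢ) over the active causes.
P(¬price drop | ¬sector-wide selloff) = 0.969*0.852 + 0.498066*0.148 = 0.825588 + 0.073714 = 0.899302
The poor earnings report-present share is 0.498066*0.148 = 0.073714.
Hence the posterior is 0.073714/0.899302 ≈ 0.0820.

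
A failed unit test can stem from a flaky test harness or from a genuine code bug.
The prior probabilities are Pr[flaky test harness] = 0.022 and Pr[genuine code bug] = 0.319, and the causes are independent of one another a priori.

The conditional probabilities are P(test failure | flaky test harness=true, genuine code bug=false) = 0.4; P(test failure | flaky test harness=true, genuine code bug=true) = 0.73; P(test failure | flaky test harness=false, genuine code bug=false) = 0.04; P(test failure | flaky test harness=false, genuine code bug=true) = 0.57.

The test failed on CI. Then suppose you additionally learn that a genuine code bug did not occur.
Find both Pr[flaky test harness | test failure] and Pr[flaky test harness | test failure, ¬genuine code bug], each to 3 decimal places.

Pr[flaky test harness | test failure] ≈ 0.052; Pr[flaky test harness | test failure, ¬genuine code bug] ≈ 0.184

Sum P(test failure|·) weighted by the priors over the 4 (flaky test harness, genuine code bug) configurations:
  P(test failure) = 0.04·0.978·0.681 + 0.57·0.978·0.319 + 0.4·0.022·0.681 + 0.73·0.022·0.319
        = 0.026641 + 0.177830 + 0.005993 + 0.005123 = 0.215587
Keeping only the flaky test harness-present terms gives 0.011116, so
  P(flaky test harness | test failure) = 0.011116 / 0.215587 ≈ 0.052

With the extra evidence:
For the numerator, keep only flaky test harness=true terms: 0.4*0.022 = 0.008800
Normalizer over all consistent configurations: 0.04*0.978 + 0.4*0.022 = 0.047920
Posterior = 0.008800 / 0.047920 ≈ 0.184
Ruling out genuine code bug raises the posterior on flaky test harness — the flip side of explaining away.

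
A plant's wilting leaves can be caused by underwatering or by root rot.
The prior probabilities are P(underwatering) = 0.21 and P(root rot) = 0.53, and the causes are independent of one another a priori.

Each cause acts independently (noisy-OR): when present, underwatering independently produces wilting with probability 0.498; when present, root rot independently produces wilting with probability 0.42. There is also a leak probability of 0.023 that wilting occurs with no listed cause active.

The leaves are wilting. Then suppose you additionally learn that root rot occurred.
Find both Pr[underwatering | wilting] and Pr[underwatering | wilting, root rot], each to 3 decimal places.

Under noisy-OR, P(wilting | causes) = 1 − (1−0.023)·∏(1−qᵢ) over the active causes.
P(wilting) = 0.023×0.79×0.47 + 0.43334×0.79×0.53 + 0.509546×0.21×0.47 + 0.715537×0.21×0.53 = 0.008540 + 0.181439 + 0.050292 + 0.079639 = 0.319910
The underwatering-present share is 0.050292 + 0.079639 = 0.129931.
Hence the posterior is 0.129931/0.319910 ≈ 0.406.

Now condition on the additional information:
Weight on underwatering=true, given the evidence: 0.715537·0.21 = 0.150263
The normalizing constant is 0.43334·0.79 + 0.715537·0.21 = 0.492602
Posterior = 0.150263 / 0.492602 ≈ 0.305
This is intercausal reasoning (explaining away): once root rot accounts for the wilting, underwatering becomes less likely.

Pr[underwatering | wilting] ≈ 0.406; Pr[underwatering | wilting, root rot] ≈ 0.305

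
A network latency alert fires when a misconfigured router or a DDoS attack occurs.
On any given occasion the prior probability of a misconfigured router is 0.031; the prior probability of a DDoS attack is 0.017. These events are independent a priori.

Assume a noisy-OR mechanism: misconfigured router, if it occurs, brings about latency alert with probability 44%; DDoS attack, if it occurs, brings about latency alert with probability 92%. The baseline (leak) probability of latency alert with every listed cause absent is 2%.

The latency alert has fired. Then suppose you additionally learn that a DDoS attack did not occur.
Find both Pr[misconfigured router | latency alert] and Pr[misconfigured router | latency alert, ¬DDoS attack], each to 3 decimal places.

Under noisy-OR, P(latency alert | causes) = 1 − (1−0.02)·∏(1−qᵢ) over the active causes.
P(latency alert) = 0.02×0.969×0.983 + 0.9216×0.969×0.017 + 0.4512×0.031×0.983 + 0.956096×0.031×0.017 = 0.019051 + 0.015182 + 0.013749 + 0.000504 = 0.048486
The misconfigured router-present share is 0.013749 + 0.000504 = 0.014253.
P(misconfigured router | latency alert) = 0.014253 / 0.048486 ≈ 0.294

Now also conditioning on DDoS attack≠true:
P(latency alert | ¬DDoS attack) = 0.02·0.969 + 0.4512·0.031 = 0.019380 + 0.013987 = 0.033367
Of this, 0.013987 comes from 0.4512·0.031 (the misconfigured router=true cases).
Hence the posterior is 0.013987/0.033367 ≈ 0.419.
With DDoS attack excluded, misconfigured router must carry more of the explanatory weight for the latency alert.

Pr[misconfigured router | latency alert] ≈ 0.294; Pr[misconfigured router | latency alert, ¬DDoS attack] ≈ 0.419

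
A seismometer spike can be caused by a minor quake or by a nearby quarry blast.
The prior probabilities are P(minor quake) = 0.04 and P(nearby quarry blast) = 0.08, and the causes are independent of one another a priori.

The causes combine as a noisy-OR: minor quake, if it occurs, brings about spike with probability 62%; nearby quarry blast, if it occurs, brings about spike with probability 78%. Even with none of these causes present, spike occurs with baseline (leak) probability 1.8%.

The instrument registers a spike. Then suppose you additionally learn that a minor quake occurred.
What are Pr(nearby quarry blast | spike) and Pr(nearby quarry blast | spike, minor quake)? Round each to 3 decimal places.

Pr(nearby quarry blast | spike) ≈ 0.618; Pr(nearby quarry blast | spike, minor quake) ≈ 0.113

Under noisy-OR, P(spike | causes) = 1 − (1−0.018)·∏(1−qᵢ) over the active causes.
P(spike) = 0.018×0.96×0.92 + 0.78396×0.96×0.08 + 0.62684×0.04×0.92 + 0.917905×0.04×0.08 = 0.015898 + 0.060208 + 0.023068 + 0.002937 = 0.102111
Restricting to configurations with nearby quarry blast present: 0.060208 + 0.002937 = 0.063145.
So P(nearby quarry blast | spike) = 0.063145/0.102111 ≈ 0.618.

Now also conditioning on minor quake=true:
Sum P(spike|·) weighted by the priors over both values of nearby quarry blast:
  P(spike | minor quake) = 0.62684*0.92 + 0.917905*0.08
        = 0.576693 + 0.073432 = 0.650125
The terms with nearby quarry blast present sum to 0.073432, so
  P(nearby quarry blast | spike, minor quake) = 0.073432 / 0.650125 ≈ 0.113
This is intercausal reasoning (explaining away): once minor quake accounts for the spike, nearby quarry blast becomes less likely.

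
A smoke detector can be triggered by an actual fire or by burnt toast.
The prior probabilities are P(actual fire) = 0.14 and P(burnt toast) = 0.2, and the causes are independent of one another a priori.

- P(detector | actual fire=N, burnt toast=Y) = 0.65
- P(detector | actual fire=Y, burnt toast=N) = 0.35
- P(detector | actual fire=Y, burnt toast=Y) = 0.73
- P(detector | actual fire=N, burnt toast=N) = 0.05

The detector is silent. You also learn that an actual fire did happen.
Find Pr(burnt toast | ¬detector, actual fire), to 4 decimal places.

For the numerator, keep only burnt toast=true terms: 0.27*0.2 = 0.054000
Denominator P(¬detector | actual fire): 0.65*0.8 + 0.27*0.2 = 0.574000
Posterior = 0.054000 / 0.574000 ≈ 0.0941

Pr(burnt toast | ¬detector, actual fire) ≈ 0.0941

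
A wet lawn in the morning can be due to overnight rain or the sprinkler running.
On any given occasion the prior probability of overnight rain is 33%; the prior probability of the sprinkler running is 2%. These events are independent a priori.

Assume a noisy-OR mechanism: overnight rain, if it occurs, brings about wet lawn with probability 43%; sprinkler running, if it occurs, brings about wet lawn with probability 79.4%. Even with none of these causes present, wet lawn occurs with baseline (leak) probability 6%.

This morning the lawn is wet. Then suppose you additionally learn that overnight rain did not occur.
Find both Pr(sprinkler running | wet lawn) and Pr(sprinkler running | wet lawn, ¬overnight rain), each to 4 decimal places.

Under noisy-OR, P(wet lawn | causes) = 1 − (1−0.06)·∏(1−qᵢ) over the active causes.
Weight on sprinkler running=true, given the evidence: 0.010805 + 0.005872 = 0.016677
Normalizer over all consistent configurations: 0.06×0.67×0.98 + 0.80636×0.67×0.02 + 0.4642×0.33×0.98 + 0.889625×0.33×0.02 = 0.206195
Posterior = 0.016677 / 0.206195 ≈ 0.0809

With the extra evidence:
Sum P(wet lawn|·) weighted by the priors over both values of sprinkler running:
  P(wet lawn | ¬overnight rain) = 0.06*0.98 + 0.80636*0.02
        = 0.058800 + 0.016127 = 0.074927
The terms with sprinkler running present sum to 0.016127, so
  P(sprinkler running | wet lawn, ¬overnight rain) = 0.016127 / 0.074927 ≈ 0.2152

Pr(sprinkler running | wet lawn) ≈ 0.0809; Pr(sprinkler running | wet lawn, ¬overnight rain) ≈ 0.2152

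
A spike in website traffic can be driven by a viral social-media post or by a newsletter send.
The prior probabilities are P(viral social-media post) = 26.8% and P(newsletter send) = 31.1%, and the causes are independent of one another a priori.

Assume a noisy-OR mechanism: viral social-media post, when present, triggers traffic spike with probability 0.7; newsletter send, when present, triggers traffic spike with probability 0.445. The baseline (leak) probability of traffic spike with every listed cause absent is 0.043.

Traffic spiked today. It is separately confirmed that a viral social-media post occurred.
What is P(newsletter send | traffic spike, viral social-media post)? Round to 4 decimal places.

Under noisy-OR, P(traffic spike | causes) = 1 − (1−0.043)·∏(1−qᵢ) over the active causes.
For the numerator, keep only newsletter send=true terms: 0.84066×0.311 = 0.261445
The normalizing constant is 0.7129×0.689 + 0.84066×0.311 = 0.752633
Posterior = 0.261445 / 0.752633 ≈ 0.3474

P(newsletter send | traffic spike, viral social-media post) ≈ 0.3474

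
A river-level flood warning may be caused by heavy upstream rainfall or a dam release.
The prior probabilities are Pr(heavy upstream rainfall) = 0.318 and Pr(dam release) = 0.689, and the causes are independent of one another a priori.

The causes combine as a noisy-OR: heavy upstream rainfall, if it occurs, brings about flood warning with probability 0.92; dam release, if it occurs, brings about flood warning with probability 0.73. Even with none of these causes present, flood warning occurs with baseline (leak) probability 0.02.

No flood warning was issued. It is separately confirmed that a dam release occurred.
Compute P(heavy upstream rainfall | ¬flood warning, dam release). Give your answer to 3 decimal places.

Under noisy-OR, P(flood warning | causes) = 1 − (1−0.02)·∏(1−qᵢ) over the active causes.
P(¬flood warning | dam release) = 0.2646×0.682 + 0.021168×0.318 = 0.180457 + 0.006731 = 0.187188
Restricting to configurations with heavy upstream rainfall present: 0.021168×0.318 = 0.006731.
So P(heavy upstream rainfall | ¬flood warning, dam release) = 0.006731/0.187188 ≈ 0.036.

P(heavy upstream rainfall | ¬flood warning, dam release) ≈ 0.036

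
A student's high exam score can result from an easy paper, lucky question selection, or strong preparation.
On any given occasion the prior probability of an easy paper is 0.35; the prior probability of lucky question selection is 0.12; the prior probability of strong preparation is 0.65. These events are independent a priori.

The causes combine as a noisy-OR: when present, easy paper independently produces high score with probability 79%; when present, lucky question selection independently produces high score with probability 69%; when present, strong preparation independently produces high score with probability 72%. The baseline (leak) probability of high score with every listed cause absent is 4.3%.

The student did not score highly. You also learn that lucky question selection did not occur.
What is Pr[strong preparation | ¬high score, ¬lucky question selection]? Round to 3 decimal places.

Pr[strong preparation | ¬high score, ¬lucky question selection] ≈ 0.342

Under noisy-OR, P(high score | causes) = 1 − (1−0.043)·∏(1−qᵢ) over the active causes.
Numerator (weight on configurations with strong preparation): 0.113213 + 0.012802 = 0.126015
Normalizer over all consistent configurations: 0.957×0.65×0.35 + 0.26796×0.65×0.65 + 0.20097×0.35×0.35 + 0.056272×0.35×0.65 = 0.368351
P(strong preparation | ¬high score, ¬lucky question selection) = 0.126015/0.368351 ≈ 0.342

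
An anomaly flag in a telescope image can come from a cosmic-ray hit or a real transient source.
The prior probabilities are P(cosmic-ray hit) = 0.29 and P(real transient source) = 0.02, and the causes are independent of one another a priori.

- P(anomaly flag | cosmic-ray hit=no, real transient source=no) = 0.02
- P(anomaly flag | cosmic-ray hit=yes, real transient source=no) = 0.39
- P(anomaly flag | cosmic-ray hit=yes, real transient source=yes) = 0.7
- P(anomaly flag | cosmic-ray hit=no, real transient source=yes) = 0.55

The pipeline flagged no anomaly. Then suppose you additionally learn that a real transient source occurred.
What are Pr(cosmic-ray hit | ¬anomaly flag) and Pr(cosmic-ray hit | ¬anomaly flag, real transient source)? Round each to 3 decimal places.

P(¬anomaly flag) = 0.98·0.71·0.98 + 0.45·0.71·0.02 + 0.61·0.29·0.98 + 0.3·0.29·0.02 = 0.681884 + 0.006390 + 0.173362 + 0.001740 = 0.863376
Restricting to configurations with cosmic-ray hit present: 0.173362 + 0.001740 = 0.175102.
P(cosmic-ray hit | ¬anomaly flag) = 0.175102 / 0.863376 ≈ 0.203

With the extra evidence:
Weight on cosmic-ray hit=true, given the evidence: 0.3·0.29 = 0.087000
Normalizer over all consistent configurations: 0.45·0.71 + 0.3·0.29 = 0.406500
Posterior = 0.087000 / 0.406500 ≈ 0.214

Pr(cosmic-ray hit | ¬anomaly flag) ≈ 0.203; Pr(cosmic-ray hit | ¬anomaly flag, real transient source) ≈ 0.214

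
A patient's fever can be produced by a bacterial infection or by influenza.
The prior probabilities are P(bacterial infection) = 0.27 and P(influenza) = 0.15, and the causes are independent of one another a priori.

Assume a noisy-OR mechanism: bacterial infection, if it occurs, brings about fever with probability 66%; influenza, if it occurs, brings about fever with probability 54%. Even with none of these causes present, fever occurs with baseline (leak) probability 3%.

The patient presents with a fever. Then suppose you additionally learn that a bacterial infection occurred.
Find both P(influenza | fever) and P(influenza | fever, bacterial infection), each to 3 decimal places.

P(influenza | fever) ≈ 0.355; P(influenza | fever, bacterial infection) ≈ 0.183

Under noisy-OR, P(fever | causes) = 1 − (1−0.03)·∏(1−qᵢ) over the active causes.
Enumerate the 4 (bacterial infection, influenza) configurations and weight by the priors:
  P(fever) = 0.03*0.73*0.85 + 0.5538*0.73*0.15 + 0.6702*0.27*0.85 + 0.848292*0.27*0.15
        = 0.018615 + 0.060641 + 0.153811 + 0.034356 = 0.267423
Configurations with influenza contribute 0.094997, so
  P(influenza | fever) = 0.094997 / 0.267423 ≈ 0.355

Now also conditioning on bacterial infection=true:
P(fever | bacterial infection) = 0.6702*0.85 + 0.848292*0.15 = 0.569670 + 0.127244 = 0.696914
The influenza-present share is 0.848292*0.15 = 0.127244.
Hence the posterior is 0.127244/0.696914 ≈ 0.183.
— bacterial infection explains away the evidence for influenza.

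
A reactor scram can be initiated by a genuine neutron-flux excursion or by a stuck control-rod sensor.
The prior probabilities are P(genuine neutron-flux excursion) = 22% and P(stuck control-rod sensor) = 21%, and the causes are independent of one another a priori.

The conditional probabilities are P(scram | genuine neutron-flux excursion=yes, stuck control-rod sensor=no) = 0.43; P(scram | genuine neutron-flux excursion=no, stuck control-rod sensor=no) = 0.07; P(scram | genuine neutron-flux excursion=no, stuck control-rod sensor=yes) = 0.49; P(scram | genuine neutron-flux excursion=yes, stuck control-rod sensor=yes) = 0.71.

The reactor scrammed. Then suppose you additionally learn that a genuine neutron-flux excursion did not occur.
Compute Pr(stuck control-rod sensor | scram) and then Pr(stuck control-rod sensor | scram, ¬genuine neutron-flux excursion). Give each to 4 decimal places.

Pr(stuck control-rod sensor | scram) ≈ 0.4896; Pr(stuck control-rod sensor | scram, ¬genuine neutron-flux excursion) ≈ 0.6504

For the numerator, keep only stuck control-rod sensor=true terms: 0.080262 + 0.032802 = 0.113064
Denominator P(scram): 0.07×0.78×0.79 + 0.49×0.78×0.21 + 0.43×0.22×0.79 + 0.71×0.22×0.21 = 0.230932
P(stuck control-rod sensor | scram) = 0.113064/0.230932 ≈ 0.4896

Now also conditioning on genuine neutron-flux excursion≠true:
By total probability over both values of stuck control-rod sensor:
  P(scram | ¬genuine neutron-flux excursion) = 0.07×0.79 + 0.49×0.21
        = 0.055300 + 0.102900 = 0.158200
Keeping only the stuck control-rod sensor-present terms gives 0.102900, so
  P(stuck control-rod sensor | scram, ¬genuine neutron-flux excursion) = 0.102900 / 0.158200 ≈ 0.6504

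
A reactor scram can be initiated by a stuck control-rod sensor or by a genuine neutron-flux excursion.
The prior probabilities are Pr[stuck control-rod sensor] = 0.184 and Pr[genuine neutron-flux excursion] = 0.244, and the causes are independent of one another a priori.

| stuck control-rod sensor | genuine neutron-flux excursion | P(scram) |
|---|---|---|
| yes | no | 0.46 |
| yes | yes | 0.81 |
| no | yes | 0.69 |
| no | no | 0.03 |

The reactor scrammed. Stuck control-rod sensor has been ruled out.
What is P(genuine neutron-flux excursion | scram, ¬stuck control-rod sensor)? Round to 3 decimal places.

P(scram | ¬stuck control-rod sensor) = 0.03·0.756 + 0.69·0.244 = 0.022680 + 0.168360 = 0.191040
Of this, 0.168360 comes from 0.69·0.244 (the genuine neutron-flux excursion=true cases).
So P(genuine neutron-flux excursion | scram, ¬stuck control-rod sensor) = 0.168360/0.191040 ≈ 0.881.

P(genuine neutron-flux excursion | scram, ¬stuck control-rod sensor) ≈ 0.881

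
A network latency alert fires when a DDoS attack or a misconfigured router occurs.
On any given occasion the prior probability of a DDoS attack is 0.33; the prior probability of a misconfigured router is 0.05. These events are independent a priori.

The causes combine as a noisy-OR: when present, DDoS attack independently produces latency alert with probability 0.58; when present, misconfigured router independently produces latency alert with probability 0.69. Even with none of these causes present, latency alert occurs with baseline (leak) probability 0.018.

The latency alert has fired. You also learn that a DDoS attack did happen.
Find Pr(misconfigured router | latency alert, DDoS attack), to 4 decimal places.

Under noisy-OR, P(latency alert | causes) = 1 − (1−0.018)·∏(1−qᵢ) over the active causes.
Enumerate both values of misconfigured router and weight by the priors:
  P(latency alert | DDoS attack) = 0.58756×0.95 + 0.872144×0.05
        = 0.558182 + 0.043607 = 0.601789
Configurations with misconfigured router contribute 0.043607, so
  P(misconfigured router | latency alert, DDoS attack) = 0.043607 / 0.601789 ≈ 0.0725

Pr(misconfigured router | latency alert, DDoS attack) ≈ 0.0725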